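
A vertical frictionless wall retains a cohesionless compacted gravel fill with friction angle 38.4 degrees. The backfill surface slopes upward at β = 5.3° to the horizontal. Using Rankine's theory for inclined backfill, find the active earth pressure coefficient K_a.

0.236

K_a = cos β · (cos β − √(cos²β − cos²φ)) / (cos β + √(cos²β − cos²φ)).
cos β = 0.9957, cos φ = 0.7837, √(cos²β − cos²φ) = 0.6142.
K_a = 0.9957 × (0.9957 − 0.6142)/(0.9957 + 0.6142) = 0.2359.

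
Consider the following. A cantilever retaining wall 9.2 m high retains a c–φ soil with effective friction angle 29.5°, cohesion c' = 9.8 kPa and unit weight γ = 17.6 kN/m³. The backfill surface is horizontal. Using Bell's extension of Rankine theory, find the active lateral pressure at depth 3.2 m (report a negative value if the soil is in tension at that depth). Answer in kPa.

7.72 kPa

K_a = (1 − sin φ)/(1 + sin φ) = 0.3401.
σ_a = K_a γ z − 2c√K_a = 0.3401×17.6×3.2 − 2×9.8×0.5832 = 7.724 kPa.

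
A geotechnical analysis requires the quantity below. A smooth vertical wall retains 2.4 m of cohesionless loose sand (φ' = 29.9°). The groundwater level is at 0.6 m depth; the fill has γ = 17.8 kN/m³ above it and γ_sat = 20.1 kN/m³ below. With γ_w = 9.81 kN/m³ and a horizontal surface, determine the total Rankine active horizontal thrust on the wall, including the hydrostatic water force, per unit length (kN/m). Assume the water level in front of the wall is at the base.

29.0 kN/m

K_a = tan²(45° − φ/2) = 0.3347.
γ' = 20.1 − 9.81 = 10.29 kN/m³. Depth below WT = 1.8 m.
σ'_h at WT = K_a γ d_w = 3.574 kPa; at base = 3.574 + K_a γ' × 1.8 = 9.773 kPa.
P₁ (0–0.6 m) = ½×3.574×0.6 = 1.072. P₂ (0.6–2.4 m) = ½(3.574+9.773)×1.8 = 12.01.
P_w = ½ γ_w h₂² = 0.5×9.81×1.8² = 15.89. Total = 1.072+12.01+15.89 = 28.98 kN/m.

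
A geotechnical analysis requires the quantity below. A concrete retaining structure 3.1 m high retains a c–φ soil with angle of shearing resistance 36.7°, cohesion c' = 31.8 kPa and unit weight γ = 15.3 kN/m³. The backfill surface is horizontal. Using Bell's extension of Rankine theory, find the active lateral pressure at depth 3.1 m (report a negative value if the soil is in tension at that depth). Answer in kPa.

K_a = (1 − sin φ)/(1 + sin φ) = 0.2519.
σ_a = K_a γ z − 2c√K_a = 0.2519×15.3×3.1 − 2×31.8×0.5019 = -19.97 kPa.

-20.0 kPa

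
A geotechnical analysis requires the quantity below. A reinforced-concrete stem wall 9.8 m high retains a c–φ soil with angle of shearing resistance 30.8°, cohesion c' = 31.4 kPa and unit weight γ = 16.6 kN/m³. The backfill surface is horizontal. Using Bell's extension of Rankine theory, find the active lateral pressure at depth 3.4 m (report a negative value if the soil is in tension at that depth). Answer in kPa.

K_a = (1 − sin φ)/(1 + sin φ) = 0.3227.
σ_a = K_a γ z − 2c√K_a = 0.3227×16.6×3.4 − 2×31.4×0.5681 = -17.46 kPa.

-17.5 kPa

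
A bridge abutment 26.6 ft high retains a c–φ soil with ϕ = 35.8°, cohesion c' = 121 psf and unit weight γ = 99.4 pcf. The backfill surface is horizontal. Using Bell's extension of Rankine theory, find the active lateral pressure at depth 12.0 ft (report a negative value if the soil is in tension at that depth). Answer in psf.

189 psf

K_a = (1 − sin φ)/(1 + sin φ) = 0.2619.
σ_a = K_a γ z − 2c√K_a = 0.2619×99.4×12.0 − 2×121×0.5117 = 188.5 psf.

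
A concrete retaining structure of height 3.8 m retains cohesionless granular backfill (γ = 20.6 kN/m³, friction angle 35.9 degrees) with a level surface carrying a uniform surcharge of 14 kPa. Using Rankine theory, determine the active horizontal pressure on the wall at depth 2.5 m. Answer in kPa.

K_a = (1 − sin φ)/(1 + sin φ) = 0.2607.
σ_v = γz + q = 20.6 × 2.5 + 14 = 65.50 kPa.
σ_h = K_a σ_v = 0.2607 × 65.50 = 17.08 kPa.

17.1 kPa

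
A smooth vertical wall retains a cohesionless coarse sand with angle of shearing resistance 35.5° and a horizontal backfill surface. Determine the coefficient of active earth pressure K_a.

0.265

K_a = (1 − sin φ)/(1 + sin φ) = (1 − sin 35.5°)/(1 + sin 35.5°) = 0.2653.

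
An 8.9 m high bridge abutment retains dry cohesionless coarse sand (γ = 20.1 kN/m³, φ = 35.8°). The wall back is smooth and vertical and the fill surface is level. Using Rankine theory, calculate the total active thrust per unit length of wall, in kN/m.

K_a = tan²(45° − φ/2) = 0.2619.
P_a = ½ K_a γ H² = 0.5 × 0.2619 × 20.1 × 8.9² = 208.5 kN/m.

208 kN/m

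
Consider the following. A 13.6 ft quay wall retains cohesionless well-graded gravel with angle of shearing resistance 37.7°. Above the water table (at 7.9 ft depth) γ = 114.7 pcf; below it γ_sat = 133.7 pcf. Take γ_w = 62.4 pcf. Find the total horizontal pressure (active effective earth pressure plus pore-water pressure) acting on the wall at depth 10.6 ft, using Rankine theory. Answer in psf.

K_a = (1 − sin φ)/(1 + sin φ) = 0.2411.
γ' = 133.7 − 62.4 = 71.30 pcf.
Effective vertical stress at 10.6 ft: σ'_v = 114.7×7.9 + 71.30×2.70 = 1099 psf.
σ'_h = K_a σ'_v = 0.2411 × 1099 = 264.8 psf; u = γ_w × 2.70 = 168.5 psf.
Total σ_h = 264.8 + 168.5 = 433.3 psf.

433 psf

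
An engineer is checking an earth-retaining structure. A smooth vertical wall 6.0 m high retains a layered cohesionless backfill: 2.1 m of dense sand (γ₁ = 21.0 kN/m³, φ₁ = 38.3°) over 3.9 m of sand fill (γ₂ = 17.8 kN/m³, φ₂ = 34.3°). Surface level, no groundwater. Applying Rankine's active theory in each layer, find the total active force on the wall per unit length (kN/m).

K_a1 = tan²(45°−38.3°/2) = 0.2347; K_a2 = tan²(45°−34.3°/2) = 0.2792.
Layer 1: σ at base = K_a1 γ₁ h₁ = 10.35 kPa; P₁ = ½×10.35×2.1 = 10.87.
Layer 2: σ_v at top = γ₁h₁ = 44.10; σ_h top = K_a2×44.10 = 12.31; σ_h base = K_a2×(44.10+17.8×3.9) = 31.69.
P₂ = ½(12.31+31.69)×3.9 = 85.80. Total P_a = 10.87+85.80 = 96.67 kN/m.

96.7 kN/m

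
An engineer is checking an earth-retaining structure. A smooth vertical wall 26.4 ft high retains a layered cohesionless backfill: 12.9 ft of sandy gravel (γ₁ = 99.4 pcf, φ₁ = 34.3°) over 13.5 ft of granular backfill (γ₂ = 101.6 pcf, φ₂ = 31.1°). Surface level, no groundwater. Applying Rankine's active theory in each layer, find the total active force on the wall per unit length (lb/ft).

K_a1 = tan²(45°−34.3°/2) = 0.2792; K_a2 = tan²(45°−31.1°/2) = 0.3188.
Layer 1: σ at base = K_a1 γ₁ h₁ = 358.0 psf; P₁ = ½×358.0×12.9 = 2309.
Layer 2: σ_v at top = γ₁h₁ = 1282; σ_h top = K_a2×1282 = 408.8; σ_h base = K_a2×(1282+101.6×13.5) = 846.0.
P₂ = ½(408.8+846.0)×13.5 = 8470. Total P_a = 2309+8470 = 10780 lb/ft.

10800 lb/ft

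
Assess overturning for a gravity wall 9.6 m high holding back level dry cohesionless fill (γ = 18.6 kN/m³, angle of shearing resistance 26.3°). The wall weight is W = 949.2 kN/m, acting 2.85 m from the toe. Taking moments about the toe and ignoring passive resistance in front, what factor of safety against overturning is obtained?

K_a = tan²(45° − 26.3°/2) = 0.3859.
P_a = ½K_aγH² = 0.5×0.3859×18.6×9.6² = 330.8 kN/m, acting at H/3 = 3.200 m above the base.
Overturning moment M_o = P_a × H/3 = 330.8 × 3.200 = 1058.
Resisting moment M_r = W × 2.85 = 949.2 × 2.85 = 2705.
FS_overturning = M_r/M_o = 2705/1058 = 2.556.

2.56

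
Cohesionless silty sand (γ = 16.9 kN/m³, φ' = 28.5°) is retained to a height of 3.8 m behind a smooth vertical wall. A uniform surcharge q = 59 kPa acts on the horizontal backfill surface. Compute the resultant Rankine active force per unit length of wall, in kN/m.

123 kN/m

K_a = tan²(45° − φ/2) = 0.3540.
Soil triangle: ½ K_a γ H² = 0.5×0.3540×16.9×3.8² = 43.19 kN/m.
Surcharge rectangle: K_a q H = 0.3540×59×3.8 = 79.36 kN/m.
Total = 43.19 + 79.36 = 122.5 kN/m.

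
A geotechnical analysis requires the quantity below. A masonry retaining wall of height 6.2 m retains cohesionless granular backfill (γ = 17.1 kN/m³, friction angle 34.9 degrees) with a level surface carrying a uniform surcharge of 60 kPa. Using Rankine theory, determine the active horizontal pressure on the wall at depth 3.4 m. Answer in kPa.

K_a = (1 − sin φ)/(1 + sin φ) = 0.2721.
σ_v = γz + q = 17.1 × 3.4 + 60 = 118.1 kPa.
σ_h = K_a σ_v = 0.2721 × 118.1 = 32.15 kPa.

32.2 kPa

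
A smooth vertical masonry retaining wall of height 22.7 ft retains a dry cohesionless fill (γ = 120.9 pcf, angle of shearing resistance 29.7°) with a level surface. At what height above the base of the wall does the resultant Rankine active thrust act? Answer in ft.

K_a = 0.3374.
The pressure distribution is triangular, so the resultant acts at H/3 above the base = 22.7/3 = 7.567 ft.

7.57 ft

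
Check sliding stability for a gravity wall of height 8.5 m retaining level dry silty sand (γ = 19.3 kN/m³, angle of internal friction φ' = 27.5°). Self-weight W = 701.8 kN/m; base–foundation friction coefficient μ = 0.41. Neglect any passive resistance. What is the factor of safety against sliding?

1.12

K_a = tan²(45° − 27.5°/2) = 0.3682.
P_a = ½K_aγH² = 0.5×0.3682×19.3×8.5² = 256.7 kN/m, acting at H/3 = 2.833 m above the base.
FS_sliding = μW / P_a = 0.41×701.8 / 256.7 = 1.121.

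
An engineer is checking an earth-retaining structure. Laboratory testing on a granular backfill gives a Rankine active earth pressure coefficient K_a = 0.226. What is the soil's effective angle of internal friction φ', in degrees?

K_a = tan²(45° − φ/2) ⇒ 45° − φ/2 = arctan(√0.226) = 25.43°.
φ = 2(45° − 25.43°) = 39.15°.

39.1°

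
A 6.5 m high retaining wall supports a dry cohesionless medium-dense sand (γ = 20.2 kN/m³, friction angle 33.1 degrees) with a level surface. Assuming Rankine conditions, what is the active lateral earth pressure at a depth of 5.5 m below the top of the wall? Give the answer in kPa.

K_a = (1 − sin φ)/(1 + sin φ) = 0.2936.
σ_h = K_a γ z = 0.2936 × 20.2 × 5.5 = 32.62 kPa.

32.6 kPa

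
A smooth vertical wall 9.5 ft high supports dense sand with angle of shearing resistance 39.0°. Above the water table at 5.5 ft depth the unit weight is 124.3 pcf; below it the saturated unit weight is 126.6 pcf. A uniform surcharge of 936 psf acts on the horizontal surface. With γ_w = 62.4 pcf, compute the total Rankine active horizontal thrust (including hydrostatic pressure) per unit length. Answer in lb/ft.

3690 lb/ft

K_a = tan²(45° − φ/2) = 0.2275.
γ' = 126.6 − 62.4 = 64.20 pcf. h₂ = H − d_w = 4.0 ft.
σ'_h: at surface K_a·q = 212.9; at WT K_a(q+γd_w) = 368.5; at base K_a(q+γd_w+γ'h₂) = 426.9 psf.
P₁ = ½(212.9+368.5)×5.5 = 1599; P₂ = ½(368.5+426.9)×4.0 = 1591; P_w = ½γ_w h₂² = 499.2.
Total = 1599+1591+499.2 = 3689 lb/ft.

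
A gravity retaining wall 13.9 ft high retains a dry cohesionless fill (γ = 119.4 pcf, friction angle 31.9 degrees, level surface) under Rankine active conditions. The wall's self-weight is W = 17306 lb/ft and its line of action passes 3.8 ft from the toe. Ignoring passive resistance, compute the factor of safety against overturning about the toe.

K_a = tan²(45° − 31.9°/2) = 0.3085.
P_a = ½K_aγH² = 0.5×0.3085×119.4×13.9² = 3559 lb/ft, acting at H/3 = 4.633 ft above the base.
Overturning moment M_o = P_a × H/3 = 3559 × 4.633 = 16490.
Resisting moment M_r = W × 3.8 = 17306 × 3.8 = 65760.
FS_overturning = M_r/M_o = 65760/16490 = 3.988.

3.99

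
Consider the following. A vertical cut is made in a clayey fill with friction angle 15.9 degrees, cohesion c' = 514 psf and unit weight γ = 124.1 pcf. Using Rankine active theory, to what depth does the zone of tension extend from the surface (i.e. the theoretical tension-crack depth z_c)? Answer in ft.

11.0 ft

K_a = tan²(45° − 15.9°/2) = 0.5699; √K_a = 0.7549.
The active pressure is zero where K_a γ z = 2c√K_a, so z_c = 2c/(γ√K_a) = 2×514/(124.1×0.7549) = 10.97 ft.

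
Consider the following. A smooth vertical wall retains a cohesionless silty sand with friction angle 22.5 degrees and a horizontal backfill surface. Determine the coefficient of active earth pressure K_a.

K_a = (1 − sin φ)/(1 + sin φ) = (1 − sin 22.5°)/(1 + sin 22.5°) = 0.4465.

0.446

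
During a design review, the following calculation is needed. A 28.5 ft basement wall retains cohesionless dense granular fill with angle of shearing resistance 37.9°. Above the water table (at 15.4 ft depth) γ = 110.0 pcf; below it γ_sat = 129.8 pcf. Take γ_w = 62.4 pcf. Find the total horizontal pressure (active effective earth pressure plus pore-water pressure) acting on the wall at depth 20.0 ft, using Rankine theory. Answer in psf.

K_a = (1 − sin φ)/(1 + sin φ) = 0.2389.
γ' = 129.8 − 62.4 = 67.40 pcf.
Effective vertical stress at 20.0 ft: σ'_v = 110.0×15.4 + 67.40×4.60 = 2004 psf.
σ'_h = K_a σ'_v = 0.2389 × 2004 = 478.8 psf; u = γ_w × 4.60 = 287.0 psf.
Total σ_h = 478.8 + 287.0 = 765.9 psf.

766 psf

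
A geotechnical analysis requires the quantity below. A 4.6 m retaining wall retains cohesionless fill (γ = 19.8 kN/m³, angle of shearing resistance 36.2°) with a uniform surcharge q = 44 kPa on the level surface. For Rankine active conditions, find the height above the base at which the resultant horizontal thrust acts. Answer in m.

1.91 m

K_a = 0.2574.
Triangular part P₁ = ½K_aγH² = 53.92 at H/3 = 1.533 m; rectangular part P₂ = K_a q H = 52.09 at H/2 = 2.300 m.
ȳ = (P₁·1.533 + P₂·2.300)/(P₁+P₂) = 1.910 m.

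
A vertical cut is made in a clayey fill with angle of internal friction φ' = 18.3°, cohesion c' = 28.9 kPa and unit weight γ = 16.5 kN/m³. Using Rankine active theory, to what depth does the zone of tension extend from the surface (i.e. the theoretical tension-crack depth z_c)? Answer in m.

4.85 m

K_a = tan²(45° − 18.3°/2) = 0.5221; √K_a = 0.7226.
The active pressure is zero where K_a γ z = 2c√K_a, so z_c = 2c/(γ√K_a) = 2×28.9/(16.5×0.7226) = 4.848 m.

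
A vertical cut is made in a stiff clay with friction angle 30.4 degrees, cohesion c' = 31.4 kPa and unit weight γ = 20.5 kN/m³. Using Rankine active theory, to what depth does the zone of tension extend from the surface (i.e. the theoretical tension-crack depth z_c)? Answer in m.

K_a = tan²(45° − 30.4°/2) = 0.3280; √K_a = 0.5727.
The active pressure is zero where K_a γ z = 2c√K_a, so z_c = 2c/(γ√K_a) = 2×31.4/(20.5×0.5727) = 5.349 m.

5.35 m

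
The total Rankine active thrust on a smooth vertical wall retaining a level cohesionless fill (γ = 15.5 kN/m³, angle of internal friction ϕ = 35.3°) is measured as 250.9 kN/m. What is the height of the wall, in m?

11.0 m

K_a = 0.2675. P_a = ½ K_a γ H² ⇒ H = √(2P_a/(K_a γ)).
H = √(2×250.9/(0.2675×15.5)) = 11.00 m.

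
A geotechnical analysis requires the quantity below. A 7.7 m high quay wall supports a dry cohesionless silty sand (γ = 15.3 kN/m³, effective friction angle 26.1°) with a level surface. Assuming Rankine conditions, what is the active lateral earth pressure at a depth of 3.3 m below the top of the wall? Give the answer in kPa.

19.6 kPa

K_a = (1 − sin φ)/(1 + sin φ) = 0.3889.
σ_h = K_a γ z = 0.3889 × 15.3 × 3.3 = 19.64 kPa.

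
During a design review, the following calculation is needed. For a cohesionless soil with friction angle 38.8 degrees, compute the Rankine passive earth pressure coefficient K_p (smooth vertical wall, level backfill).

4.36

K_p = (1 + sin φ)/(1 − sin φ) = tan²(45° + 38.8°/2) = 4.356.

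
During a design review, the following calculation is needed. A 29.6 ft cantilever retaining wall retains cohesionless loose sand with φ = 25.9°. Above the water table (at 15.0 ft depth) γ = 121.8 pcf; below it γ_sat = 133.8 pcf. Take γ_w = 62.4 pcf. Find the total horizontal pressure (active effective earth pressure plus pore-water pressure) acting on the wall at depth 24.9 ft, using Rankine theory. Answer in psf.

K_a = (1 − sin φ)/(1 + sin φ) = 0.3920.
γ' = 133.8 − 62.4 = 71.40 pcf.
Effective vertical stress at 24.9 ft: σ'_v = 121.8×15.0 + 71.40×9.90 = 2534 psf.
σ'_h = K_a σ'_v = 0.3920 × 2534 = 993.2 psf; u = γ_w × 9.90 = 617.8 psf.
Total σ_h = 993.2 + 617.8 = 1611 psf.

1610 psf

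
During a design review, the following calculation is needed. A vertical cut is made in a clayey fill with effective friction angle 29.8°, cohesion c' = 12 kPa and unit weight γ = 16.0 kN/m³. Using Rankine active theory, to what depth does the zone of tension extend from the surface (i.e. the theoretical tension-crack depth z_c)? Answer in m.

K_a = tan²(45° − 29.8°/2) = 0.3360; √K_a = 0.5797.
The active pressure is zero where K_a γ z = 2c√K_a, so z_c = 2c/(γ√K_a) = 2×12/(16.0×0.5797) = 2.588 m.

2.59 m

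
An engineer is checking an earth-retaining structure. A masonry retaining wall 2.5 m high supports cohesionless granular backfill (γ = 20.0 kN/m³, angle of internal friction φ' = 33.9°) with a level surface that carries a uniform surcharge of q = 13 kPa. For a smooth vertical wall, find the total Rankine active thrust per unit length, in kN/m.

27.0 kN/m

K_a = tan²(45° − φ/2) = 0.2839.
Soil triangle: ½ K_a γ H² = 0.5×0.2839×20.0×2.5² = 17.74 kN/m.
Surcharge rectangle: K_a q H = 0.2839×13×2.5 = 9.227 kN/m.
Total = 17.74 + 9.227 = 26.97 kN/m.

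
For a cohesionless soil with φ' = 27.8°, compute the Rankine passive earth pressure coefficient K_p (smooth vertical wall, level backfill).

K_p = (1 + sin φ)/(1 − sin φ) = tan²(45° + 27.8°/2) = 2.748.

2.75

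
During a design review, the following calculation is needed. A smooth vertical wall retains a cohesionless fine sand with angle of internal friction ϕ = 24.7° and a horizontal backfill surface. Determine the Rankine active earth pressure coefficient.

K_a = (1 − sin φ)/(1 + sin φ) = (1 − sin 24.7°)/(1 + sin 24.7°) = 0.4106.

0.411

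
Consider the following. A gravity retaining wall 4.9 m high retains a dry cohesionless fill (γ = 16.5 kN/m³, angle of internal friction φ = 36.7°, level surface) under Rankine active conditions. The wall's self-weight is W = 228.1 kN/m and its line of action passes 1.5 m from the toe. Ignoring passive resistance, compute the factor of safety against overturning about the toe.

4.20

K_a = tan²(45° − 36.7°/2) = 0.2519.
P_a = ½K_aγH² = 0.5×0.2519×16.5×4.9² = 49.89 kN/m, acting at H/3 = 1.633 m above the base.
Overturning moment M_o = P_a × H/3 = 49.89 × 1.633 = 81.48.
Resisting moment M_r = W × 1.5 = 228.1 × 1.5 = 342.1.
FS_overturning = M_r/M_o = 342.1/81.48 = 4.199.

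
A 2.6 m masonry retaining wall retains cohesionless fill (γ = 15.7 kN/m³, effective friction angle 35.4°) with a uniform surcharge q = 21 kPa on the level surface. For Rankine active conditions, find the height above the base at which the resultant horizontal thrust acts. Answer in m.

1.09 m

K_a = 0.2664.
Triangular part P₁ = ½K_aγH² = 14.14 at H/3 = 0.8667 m; rectangular part P₂ = K_a q H = 14.55 at H/2 = 1.300 m.
ȳ = (P₁·0.8667 + P₂·1.300)/(P₁+P₂) = 1.086 m.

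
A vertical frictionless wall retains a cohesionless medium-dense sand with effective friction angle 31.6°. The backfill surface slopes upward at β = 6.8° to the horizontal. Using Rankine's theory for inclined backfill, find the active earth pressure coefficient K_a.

0.319

K_a = cos β · (cos β − √(cos²β − cos²φ)) / (cos β + √(cos²β − cos²φ)).
cos β = 0.9930, cos φ = 0.8517, √(cos²β − cos²φ) = 0.5104.
K_a = 0.9930 × (0.9930 − 0.5104)/(0.9930 + 0.5104) = 0.3187.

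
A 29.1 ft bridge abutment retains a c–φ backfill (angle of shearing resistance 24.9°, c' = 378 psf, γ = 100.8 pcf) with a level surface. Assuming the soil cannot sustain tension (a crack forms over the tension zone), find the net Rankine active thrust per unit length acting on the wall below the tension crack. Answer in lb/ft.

K_a = 0.4074; √K_a = 0.6383.
Tension-crack depth z_c = 2c/(γ√K_a) = 2×378/(100.8×0.6383) = 11.75 ft.
σ_a at base = K_a γ H − 2c√K_a = 0.4074×100.8×29.1 − 2×378×0.6383 = 712.5 psf.
P_a = ½ × 712.5 × (H − z_c) = 0.5×712.5×17.35 = 6181 lb/ft.

6180 lb/ft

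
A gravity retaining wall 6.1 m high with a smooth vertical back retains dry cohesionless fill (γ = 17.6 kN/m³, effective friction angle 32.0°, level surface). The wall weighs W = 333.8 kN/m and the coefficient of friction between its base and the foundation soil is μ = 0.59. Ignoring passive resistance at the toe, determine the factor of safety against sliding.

K_a = tan²(45° − 32.0°/2) = 0.3073.
P_a = ½K_aγH² = 0.5×0.3073×17.6×6.1² = 100.6 kN/m, acting at H/3 = 2.033 m above the base.
FS_sliding = μW / P_a = 0.59×333.8 / 100.6 = 1.957.

1.96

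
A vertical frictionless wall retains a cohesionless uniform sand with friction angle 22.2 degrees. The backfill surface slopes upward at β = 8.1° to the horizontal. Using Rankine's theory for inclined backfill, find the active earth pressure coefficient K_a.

0.472

K_a = cos β · (cos β − √(cos²β − cos²φ)) / (cos β + √(cos²β − cos²φ)).
cos β = 0.9900, cos φ = 0.9259, √(cos²β − cos²φ) = 0.3506.
K_a = 0.9900 × (0.9900 − 0.3506)/(0.9900 + 0.3506) = 0.4722.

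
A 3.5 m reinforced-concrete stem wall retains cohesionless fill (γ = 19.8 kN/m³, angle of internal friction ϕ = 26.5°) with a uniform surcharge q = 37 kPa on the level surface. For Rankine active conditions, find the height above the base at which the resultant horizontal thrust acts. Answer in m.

1.47 m

K_a = 0.3829.
Triangular part P₁ = ½K_aγH² = 46.44 at H/3 = 1.167 m; rectangular part P₂ = K_a q H = 49.59 at H/2 = 1.750 m.
ȳ = (P₁·1.167 + P₂·1.750)/(P₁+P₂) = 1.468 m.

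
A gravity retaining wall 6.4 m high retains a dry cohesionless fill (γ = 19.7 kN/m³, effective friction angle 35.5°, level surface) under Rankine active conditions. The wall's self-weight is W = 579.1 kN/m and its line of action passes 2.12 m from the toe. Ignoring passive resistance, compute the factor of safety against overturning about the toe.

K_a = tan²(45° − 35.5°/2) = 0.2653.
P_a = ½K_aγH² = 0.5×0.2653×19.7×6.4² = 107.0 kN/m, acting at H/3 = 2.133 m above the base.
Overturning moment M_o = P_a × H/3 = 107.0 × 2.133 = 228.3.
Resisting moment M_r = W × 2.12 = 579.1 × 2.12 = 1228.
FS_overturning = M_r/M_o = 1228/228.3 = 5.377.

5.38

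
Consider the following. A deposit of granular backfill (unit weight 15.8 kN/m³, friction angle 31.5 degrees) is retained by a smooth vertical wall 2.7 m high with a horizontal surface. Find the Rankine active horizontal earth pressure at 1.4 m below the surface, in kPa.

6.94 kPa

K_a = (1 − sin φ)/(1 + sin φ) = 0.3136.
σ_h = K_a γ z = 0.3136 × 15.8 × 1.4 = 6.937 kPa.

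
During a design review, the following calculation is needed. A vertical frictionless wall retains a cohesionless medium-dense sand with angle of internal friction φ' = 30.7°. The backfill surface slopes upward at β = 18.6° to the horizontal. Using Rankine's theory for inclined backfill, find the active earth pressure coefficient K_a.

K_a = cos β · (cos β − √(cos²β − cos²φ)) / (cos β + √(cos²β − cos²φ)).
cos β = 0.9478, cos φ = 0.8599, √(cos²β − cos²φ) = 0.3986.
K_a = 0.9478 × (0.9478 − 0.3986)/(0.9478 + 0.3986) = 0.3865.

0.387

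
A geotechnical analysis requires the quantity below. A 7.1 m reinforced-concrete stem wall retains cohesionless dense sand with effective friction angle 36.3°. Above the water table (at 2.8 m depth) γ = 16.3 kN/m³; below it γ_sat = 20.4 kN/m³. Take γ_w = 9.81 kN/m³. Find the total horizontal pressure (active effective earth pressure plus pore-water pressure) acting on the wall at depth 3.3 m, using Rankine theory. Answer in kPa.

K_a = (1 − sin φ)/(1 + sin φ) = 0.2563.
γ' = 20.4 − 9.81 = 10.59 kN/m³.
Effective vertical stress at 3.3 m: σ'_v = 16.3×2.8 + 10.59×0.500 = 50.94 kPa.
σ'_h = K_a σ'_v = 0.2563 × 50.94 = 13.05 kPa; u = γ_w × 0.500 = 4.905 kPa.
Total σ_h = 13.05 + 4.905 = 17.96 kPa.

18.0 kPa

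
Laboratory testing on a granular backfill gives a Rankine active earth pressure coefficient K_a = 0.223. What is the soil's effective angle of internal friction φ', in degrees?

39.4°

K_a = tan²(45° − φ/2) ⇒ 45° − φ/2 = arctan(√0.223) = 25.28°.
φ = 2(45° − 25.28°) = 39.44°.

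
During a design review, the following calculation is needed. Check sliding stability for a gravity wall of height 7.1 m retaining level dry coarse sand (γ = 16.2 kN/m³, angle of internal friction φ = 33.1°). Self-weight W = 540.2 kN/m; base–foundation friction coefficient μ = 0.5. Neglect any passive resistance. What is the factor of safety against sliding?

K_a = tan²(45° − 33.1°/2) = 0.2936.
P_a = ½K_aγH² = 0.5×0.2936×16.2×7.1² = 119.9 kN/m, acting at H/3 = 2.367 m above the base.
FS_sliding = μW / P_a = 0.5×540.2 / 119.9 = 2.253.

2.25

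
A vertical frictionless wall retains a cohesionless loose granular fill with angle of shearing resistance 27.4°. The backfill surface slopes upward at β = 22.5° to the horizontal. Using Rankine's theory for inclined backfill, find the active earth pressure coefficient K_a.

K_a = cos β · (cos β − √(cos²β − cos²φ)) / (cos β + √(cos²β − cos²φ)).
cos β = 0.9239, cos φ = 0.8878, √(cos²β − cos²φ) = 0.2556.
K_a = 0.9239 × (0.9239 − 0.2556)/(0.9239 + 0.2556) = 0.5234.

0.523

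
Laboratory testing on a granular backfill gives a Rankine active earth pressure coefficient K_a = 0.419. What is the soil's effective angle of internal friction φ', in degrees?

K_a = tan²(45° − φ/2) ⇒ 45° − φ/2 = arctan(√0.419) = 32.92°.
φ = 2(45° − 32.92°) = 24.17°.

24.2°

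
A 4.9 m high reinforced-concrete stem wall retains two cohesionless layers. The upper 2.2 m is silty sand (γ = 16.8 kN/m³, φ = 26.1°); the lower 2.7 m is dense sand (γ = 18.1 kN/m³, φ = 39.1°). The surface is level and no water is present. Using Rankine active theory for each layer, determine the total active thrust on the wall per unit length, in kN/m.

K_a1 = tan²(45°−26.1°/2) = 0.3889; K_a2 = tan²(45°−39.1°/2) = 0.2265.
Layer 1: σ at base = K_a1 γ₁ h₁ = 14.38 kPa; P₁ = ½×14.38×2.2 = 15.81.
Layer 2: σ_v at top = γ₁h₁ = 36.96; σ_h top = K_a2×36.96 = 8.371; σ_h base = K_a2×(36.96+18.1×2.7) = 19.44.
P₂ = ½(8.371+19.44)×2.7 = 37.54. Total P_a = 15.81+37.54 = 53.36 kN/m.

53.4 kN/m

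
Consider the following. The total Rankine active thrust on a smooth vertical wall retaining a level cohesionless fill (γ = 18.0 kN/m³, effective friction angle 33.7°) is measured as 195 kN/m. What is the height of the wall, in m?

8.70 m

K_a = 0.2863. P_a = ½ K_a γ H² ⇒ H = √(2P_a/(K_a γ)).
H = √(2×195/(0.2863×18.0)) = 8.699 m.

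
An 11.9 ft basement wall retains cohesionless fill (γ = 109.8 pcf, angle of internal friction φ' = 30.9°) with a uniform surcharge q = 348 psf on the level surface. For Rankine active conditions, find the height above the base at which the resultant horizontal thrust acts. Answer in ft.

4.66 ft

K_a = 0.3214.
Triangular part P₁ = ½K_aγH² = 2499 at H/3 = 3.967 ft; rectangular part P₂ = K_a q H = 1331 at H/2 = 5.950 ft.
ȳ = (P₁·3.967 + P₂·5.950)/(P₁+P₂) = 4.656 ft.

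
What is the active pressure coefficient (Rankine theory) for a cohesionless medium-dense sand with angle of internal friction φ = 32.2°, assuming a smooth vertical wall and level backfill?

K_a = (1 − sin φ)/(1 + sin φ) = (1 − sin 32.2°)/(1 + sin 32.2°) = 0.3047.

0.305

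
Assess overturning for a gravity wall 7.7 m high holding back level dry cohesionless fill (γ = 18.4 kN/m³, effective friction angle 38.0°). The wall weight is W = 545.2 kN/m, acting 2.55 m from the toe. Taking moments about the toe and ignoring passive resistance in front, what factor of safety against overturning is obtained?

K_a = tan²(45° − 38.0°/2) = 0.2379.
P_a = ½K_aγH² = 0.5×0.2379×18.4×7.7² = 129.8 kN/m, acting at H/3 = 2.567 m above the base.
Overturning moment M_o = P_a × H/3 = 129.8 × 2.567 = 333.0.
Resisting moment M_r = W × 2.55 = 545.2 × 2.55 = 1390.
FS_overturning = M_r/M_o = 1390/333.0 = 4.174.

4.17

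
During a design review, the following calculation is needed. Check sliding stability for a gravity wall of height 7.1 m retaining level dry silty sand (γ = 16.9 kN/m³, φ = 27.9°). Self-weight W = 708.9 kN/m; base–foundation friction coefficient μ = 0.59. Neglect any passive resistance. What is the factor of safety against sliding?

K_a = tan²(45° − 27.9°/2) = 0.3625.
P_a = ½K_aγH² = 0.5×0.3625×16.9×7.1² = 154.4 kN/m, acting at H/3 = 2.367 m above the base.
FS_sliding = μW / P_a = 0.59×708.9 / 154.4 = 2.709.

2.71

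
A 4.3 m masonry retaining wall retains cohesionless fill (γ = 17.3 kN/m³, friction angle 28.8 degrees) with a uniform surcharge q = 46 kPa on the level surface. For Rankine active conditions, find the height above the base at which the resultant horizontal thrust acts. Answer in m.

K_a = 0.3498.
Triangular part P₁ = ½K_aγH² = 55.94 at H/3 = 1.433 m; rectangular part P₂ = K_a q H = 69.18 at H/2 = 2.150 m.
ȳ = (P₁·1.433 + P₂·2.150)/(P₁+P₂) = 1.830 m.

1.83 m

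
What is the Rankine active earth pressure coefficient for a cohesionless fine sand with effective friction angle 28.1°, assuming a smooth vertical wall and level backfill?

0.360

K_a = (1 − sin φ)/(1 + sin φ) = (1 − sin 28.1°)/(1 + sin 28.1°) = 0.3596.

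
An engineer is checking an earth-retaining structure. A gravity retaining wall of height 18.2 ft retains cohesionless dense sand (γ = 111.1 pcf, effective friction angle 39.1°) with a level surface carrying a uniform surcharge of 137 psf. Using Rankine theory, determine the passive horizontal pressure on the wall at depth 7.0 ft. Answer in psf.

4040 psf

K_p = (1 + sin φ)/(1 − sin φ) = 4.415.
σ_v = γz + q = 111.1 × 7.0 + 137 = 914.7 psf.
σ_h = K_p σ_v = 4.415 × 914.7 = 4039 psf.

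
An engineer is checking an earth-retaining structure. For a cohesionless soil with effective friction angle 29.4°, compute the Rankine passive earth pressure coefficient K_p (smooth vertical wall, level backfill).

K_p = (1 + sin φ)/(1 − sin φ) = tan²(45° + 29.4°/2) = 2.929.

2.93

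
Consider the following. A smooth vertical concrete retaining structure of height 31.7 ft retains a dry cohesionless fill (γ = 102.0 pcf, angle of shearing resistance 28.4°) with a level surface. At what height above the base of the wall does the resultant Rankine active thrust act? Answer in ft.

K_a = 0.3554.
The pressure distribution is triangular, so the resultant acts at H/3 above the base = 31.7/3 = 10.57 ft.

10.6 ft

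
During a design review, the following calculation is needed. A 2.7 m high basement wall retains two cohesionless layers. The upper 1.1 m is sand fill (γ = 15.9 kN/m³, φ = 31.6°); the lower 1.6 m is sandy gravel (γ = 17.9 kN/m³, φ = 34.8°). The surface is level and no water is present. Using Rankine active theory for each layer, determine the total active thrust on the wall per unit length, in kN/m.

K_a1 = tan²(45°−31.6°/2) = 0.3123; K_a2 = tan²(45°−34.8°/2) = 0.2733.
Layer 1: σ at base = K_a1 γ₁ h₁ = 5.463 kPa; P₁ = ½×5.463×1.1 = 3.005.
Layer 2: σ_v at top = γ₁h₁ = 17.49; σ_h top = K_a2×17.49 = 4.780; σ_h base = K_a2×(17.49+17.9×1.6) = 12.61.
P₂ = ½(4.780+12.61)×1.6 = 13.91. Total P_a = 3.005+13.91 = 16.91 kN/m.

16.9 kN/m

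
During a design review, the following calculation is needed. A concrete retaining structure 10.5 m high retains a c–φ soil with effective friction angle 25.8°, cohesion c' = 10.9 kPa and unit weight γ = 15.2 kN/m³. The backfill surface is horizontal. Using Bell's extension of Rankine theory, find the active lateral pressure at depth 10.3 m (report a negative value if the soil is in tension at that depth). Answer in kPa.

47.9 kPa

K_a = (1 − sin φ)/(1 + sin φ) = 0.3935.
σ_a = K_a γ z − 2c√K_a = 0.3935×15.2×10.3 − 2×10.9×0.6273 = 47.93 kPa.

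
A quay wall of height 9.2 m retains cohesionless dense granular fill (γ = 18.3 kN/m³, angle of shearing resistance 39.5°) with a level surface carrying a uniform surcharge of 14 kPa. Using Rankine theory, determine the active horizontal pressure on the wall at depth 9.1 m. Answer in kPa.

K_a = (1 − sin φ)/(1 + sin φ) = 0.2224.
σ_v = γz + q = 18.3 × 9.1 + 14 = 180.5 kPa.
σ_h = K_a σ_v = 0.2224 × 180.5 = 40.16 kPa.

40.2 kPa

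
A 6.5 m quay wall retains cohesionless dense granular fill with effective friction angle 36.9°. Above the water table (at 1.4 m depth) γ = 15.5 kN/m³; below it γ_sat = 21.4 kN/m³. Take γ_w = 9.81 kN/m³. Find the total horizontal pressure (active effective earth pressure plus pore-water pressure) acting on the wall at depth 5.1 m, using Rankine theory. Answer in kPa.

K_a = (1 − sin φ)/(1 + sin φ) = 0.2497.
γ' = 21.4 − 9.81 = 11.59 kN/m³.
Effective vertical stress at 5.1 m: σ'_v = 15.5×1.4 + 11.59×3.70 = 64.58 kPa.
σ'_h = K_a σ'_v = 0.2497 × 64.58 = 16.12 kPa; u = γ_w × 3.70 = 36.30 kPa.
Total σ_h = 16.12 + 36.30 = 52.42 kPa.

52.4 kPa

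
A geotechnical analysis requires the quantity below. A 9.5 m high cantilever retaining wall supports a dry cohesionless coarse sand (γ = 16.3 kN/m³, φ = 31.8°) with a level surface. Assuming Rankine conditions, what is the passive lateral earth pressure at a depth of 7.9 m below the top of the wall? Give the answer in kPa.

416 kPa

K_p = (1 + sin φ)/(1 − sin φ) = 3.228.
σ_h = K_p γ z = 3.228 × 16.3 × 7.9 = 415.7 kPa.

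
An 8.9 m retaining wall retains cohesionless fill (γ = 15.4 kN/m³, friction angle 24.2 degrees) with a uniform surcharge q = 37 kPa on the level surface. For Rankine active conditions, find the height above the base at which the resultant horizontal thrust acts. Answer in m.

3.49 m

K_a = 0.4185.
Triangular part P₁ = ½K_aγH² = 255.3 at H/3 = 2.967 m; rectangular part P₂ = K_a q H = 137.8 at H/2 = 4.450 m.
ȳ = (P₁·2.967 + P₂·4.450)/(P₁+P₂) = 3.487 m.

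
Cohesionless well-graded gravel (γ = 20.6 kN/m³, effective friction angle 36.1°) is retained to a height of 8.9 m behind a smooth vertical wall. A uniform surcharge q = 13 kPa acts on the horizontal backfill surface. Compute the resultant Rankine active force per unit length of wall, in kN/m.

241 kN/m

K_a = tan²(45° − φ/2) = 0.2585.
Soil triangle: ½ K_a γ H² = 0.5×0.2585×20.6×8.9² = 210.9 kN/m.
Surcharge rectangle: K_a q H = 0.2585×13×8.9 = 29.91 kN/m.
Total = 210.9 + 29.91 = 240.8 kN/m.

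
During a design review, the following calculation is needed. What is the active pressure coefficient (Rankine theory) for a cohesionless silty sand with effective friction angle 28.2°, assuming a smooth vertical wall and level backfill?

K_a = tan²(45° − φ/2) = tan²(30.90°) = 0.3582.

0.358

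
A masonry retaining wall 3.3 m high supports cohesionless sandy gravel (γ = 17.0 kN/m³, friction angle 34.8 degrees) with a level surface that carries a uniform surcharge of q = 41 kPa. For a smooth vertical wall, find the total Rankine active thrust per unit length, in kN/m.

K_a = tan²(45° − φ/2) = 0.2733.
Soil triangle: ½ K_a γ H² = 0.5×0.2733×17.0×3.3² = 25.30 kN/m.
Surcharge rectangle: K_a q H = 0.2733×41×3.3 = 36.98 kN/m.
Total = 25.30 + 36.98 = 62.28 kN/m.

62.3 kN/m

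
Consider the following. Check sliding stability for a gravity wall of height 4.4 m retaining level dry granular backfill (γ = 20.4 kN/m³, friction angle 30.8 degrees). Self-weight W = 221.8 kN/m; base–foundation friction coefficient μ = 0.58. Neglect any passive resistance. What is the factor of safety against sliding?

K_a = tan²(45° − 30.8°/2) = 0.3227.
P_a = ½K_aγH² = 0.5×0.3227×20.4×4.4² = 63.73 kN/m, acting at H/3 = 1.467 m above the base.
FS_sliding = μW / P_a = 0.58×221.8 / 63.73 = 2.019.

2.02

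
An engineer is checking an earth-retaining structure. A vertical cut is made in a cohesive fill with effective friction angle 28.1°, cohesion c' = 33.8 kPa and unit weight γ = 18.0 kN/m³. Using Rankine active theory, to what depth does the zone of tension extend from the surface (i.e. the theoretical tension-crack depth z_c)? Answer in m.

K_a = tan²(45° − 28.1°/2) = 0.3596; √K_a = 0.5997.
The active pressure is zero where K_a γ z = 2c√K_a, so z_c = 2c/(γ√K_a) = 2×33.8/(18.0×0.5997) = 6.263 m.

6.26 m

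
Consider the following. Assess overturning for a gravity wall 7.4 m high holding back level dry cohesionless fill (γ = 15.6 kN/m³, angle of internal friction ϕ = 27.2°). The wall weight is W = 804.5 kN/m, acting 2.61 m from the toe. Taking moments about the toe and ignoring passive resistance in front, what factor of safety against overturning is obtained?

5.35

K_a = tan²(45° − 27.2°/2) = 0.3726.
P_a = ½K_aγH² = 0.5×0.3726×15.6×7.4² = 159.1 kN/m, acting at H/3 = 2.467 m above the base.
Overturning moment M_o = P_a × H/3 = 159.1 × 2.467 = 392.6.
Resisting moment M_r = W × 2.61 = 804.5 × 2.61 = 2100.
FS_overturning = M_r/M_o = 2100/392.6 = 5.349.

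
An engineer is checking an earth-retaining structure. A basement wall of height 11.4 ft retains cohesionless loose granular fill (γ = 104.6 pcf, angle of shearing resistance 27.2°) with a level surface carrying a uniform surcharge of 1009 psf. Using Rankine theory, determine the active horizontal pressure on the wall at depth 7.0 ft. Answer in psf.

K_a = (1 − sin φ)/(1 + sin φ) = 0.3726.
σ_v = γz + q = 104.6 × 7.0 + 1009 = 1741 psf.
σ_h = K_a σ_v = 0.3726 × 1741 = 648.8 psf.

649 psf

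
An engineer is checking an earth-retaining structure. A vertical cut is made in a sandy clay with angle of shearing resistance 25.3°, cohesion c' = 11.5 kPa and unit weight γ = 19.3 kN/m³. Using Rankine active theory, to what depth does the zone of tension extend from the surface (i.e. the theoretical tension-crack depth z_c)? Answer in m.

K_a = tan²(45° − 25.3°/2) = 0.4012; √K_a = 0.6334.
The active pressure is zero where K_a γ z = 2c√K_a, so z_c = 2c/(γ√K_a) = 2×11.5/(19.3×0.6334) = 1.881 m.

1.88 m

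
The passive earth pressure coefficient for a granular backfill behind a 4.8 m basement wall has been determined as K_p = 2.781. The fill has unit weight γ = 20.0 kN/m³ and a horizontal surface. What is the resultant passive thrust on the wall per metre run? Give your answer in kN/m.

641 kN/m

P = ½ K_p γ H² = 0.5 × 2.781 × 20.0 × 4.8² = 640.7 kN/m.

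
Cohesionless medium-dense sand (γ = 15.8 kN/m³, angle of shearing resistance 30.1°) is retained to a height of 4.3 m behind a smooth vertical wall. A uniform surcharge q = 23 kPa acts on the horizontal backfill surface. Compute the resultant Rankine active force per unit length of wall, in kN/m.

K_a = tan²(45° − φ/2) = 0.3320.
Soil triangle: ½ K_a γ H² = 0.5×0.3320×15.8×4.3² = 48.49 kN/m.
Surcharge rectangle: K_a q H = 0.3320×23×4.3 = 32.83 kN/m.
Total = 48.49 + 32.83 = 81.33 kN/m.

81.3 kN/m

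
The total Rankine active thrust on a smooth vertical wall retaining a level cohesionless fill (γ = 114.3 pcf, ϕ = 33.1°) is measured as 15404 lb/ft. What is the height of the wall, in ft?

K_a = 0.2936. P_a = ½ K_a γ H² ⇒ H = √(2P_a/(K_a γ)).
H = √(2×15404/(0.2936×114.3)) = 30.30 ft.

30.3 ft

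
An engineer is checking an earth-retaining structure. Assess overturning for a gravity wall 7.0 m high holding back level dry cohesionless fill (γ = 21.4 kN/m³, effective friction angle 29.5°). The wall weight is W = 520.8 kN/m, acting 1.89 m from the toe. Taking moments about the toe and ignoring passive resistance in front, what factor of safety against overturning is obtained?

2.37

K_a = tan²(45° − 29.5°/2) = 0.3401.
P_a = ½K_aγH² = 0.5×0.3401×21.4×7.0² = 178.3 kN/m, acting at H/3 = 2.333 m above the base.
Overturning moment M_o = P_a × H/3 = 178.3 × 2.333 = 416.1.
Resisting moment M_r = W × 1.89 = 520.8 × 1.89 = 984.3.
FS_overturning = M_r/M_o = 984.3/416.1 = 2.366.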